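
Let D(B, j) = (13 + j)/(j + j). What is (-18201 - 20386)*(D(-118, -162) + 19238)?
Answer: -240522842207/324 ≈ -7.4235e+8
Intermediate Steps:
D(B, j) = (13 + j)/(2*j) (D(B, j) = (13 + j)/((2*j)) = (13 + j)*(1/(2*j)) = (13 + j)/(2*j))
(-18201 - 20386)*(D(-118, -162) + 19238) = (-18201 - 20386)*((½)*(13 - 162)/(-162) + 19238) = -38587*((½)*(-1/162)*(-149) + 19238) = -38587*(149/324 + 19238) = -38587*6233261/324 = -240522842207/324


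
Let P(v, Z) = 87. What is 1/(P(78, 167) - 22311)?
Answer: -1/22224 ≈ -4.4996e-5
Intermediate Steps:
1/(P(78, 167) - 22311) = 1/(87 - 22311) = 1/(-22224) = -1/22224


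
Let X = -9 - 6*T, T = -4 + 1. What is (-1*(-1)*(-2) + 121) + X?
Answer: 128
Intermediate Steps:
T = -3
X = 9 (X = -9 - 6*(-3) = -9 + 18 = 9)
(-1*(-1)*(-2) + 121) + X = (-1*(-1)*(-2) + 121) + 9 = (1*(-2) + 121) + 9 = (-2 + 121) + 9 = 119 + 9 = 128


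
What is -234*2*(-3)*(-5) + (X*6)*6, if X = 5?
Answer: -6840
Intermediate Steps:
-234*2*(-3)*(-5) + (X*6)*6 = -234*2*(-3)*(-5) + (5*6)*6 = -(-1404)*(-5) + 30*6 = -234*30 + 180 = -7020 + 180 = -6840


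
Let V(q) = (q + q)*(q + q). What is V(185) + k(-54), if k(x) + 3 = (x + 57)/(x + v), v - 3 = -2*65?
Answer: 24778354/181 ≈ 1.3690e+5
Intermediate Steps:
v = -127 (v = 3 - 2*65 = 3 - 130 = -127)
V(q) = 4*q**2 (V(q) = (2*q)*(2*q) = 4*q**2)
k(x) = -3 + (57 + x)/(-127 + x) (k(x) = -3 + (x + 57)/(x - 127) = -3 + (57 + x)/(-127 + x))
V(185) + k(-54) = 4*185**2 + 2*(219 - 1*(-54))/(-127 - 54) = 4*34225 + 2*(219 + 54)/(-181) = 136900 + 2*(-1/181)*273 = 136900 - 546/181 = 24778354/181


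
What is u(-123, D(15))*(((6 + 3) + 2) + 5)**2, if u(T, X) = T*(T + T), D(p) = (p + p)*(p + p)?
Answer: 7746048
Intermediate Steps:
D(p) = 4*p**2 (D(p) = (2*p)*(2*p) = 4*p**2)
u(T, X) = 2*T**2 (u(T, X) = T*(2*T) = 2*T**2)
u(-123, D(15))*(((6 + 3) + 2) + 5)**2 = (2*(-123)**2)*(((6 + 3) + 2) + 5)**2 = (2*15129)*((9 + 2) + 5)**2 = 30258*(11 + 5)**2 = 30258*16**2 = 30258*256 = 7746048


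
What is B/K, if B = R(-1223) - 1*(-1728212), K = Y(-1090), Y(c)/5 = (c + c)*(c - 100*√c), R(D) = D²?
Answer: 3223941/120881000 - 3223941*I*√1090/1317602900 ≈ 0.02667 - 0.080782*I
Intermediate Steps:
Y(c) = 10*c*(c - 100*√c) (Y(c) = 5*((c + c)*(c - 100*√c)) = 5*((2*c)*(c - 100*√c)) = 5*(2*c*(c - 100*√c)) = 10*c*(c - 100*√c))
K = 11881000 + 1090000*I*√1090 (K = -(-1090000)*I*√1090 + 10*(-1090)² = -(-1090000)*I*√1090 + 10*1188100 = 1090000*I*√1090 + 11881000 = 11881000 + 1090000*I*√1090 ≈ 1.1881e+7 + 3.5986e+7*I)
B = 3223941 (B = (-1223)² - 1*(-1728212) = 1495729 + 1728212 = 3223941)
B/K = 3223941/(11881000 + 1090000*I*√1090)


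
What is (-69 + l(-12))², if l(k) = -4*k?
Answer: 441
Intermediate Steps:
(-69 + l(-12))² = (-69 - 4*(-12))² = (-69 + 48)² = (-21)² = 441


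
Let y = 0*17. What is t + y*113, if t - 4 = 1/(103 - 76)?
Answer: 109/27 ≈ 4.0370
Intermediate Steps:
y = 0
t = 109/27 (t = 4 + 1/(103 - 76) = 4 + 1/27 = 109/27 ≈ 4.0370)
t + y*113 = 109/27 + 0*113 = 109/27 + 0 = 109/27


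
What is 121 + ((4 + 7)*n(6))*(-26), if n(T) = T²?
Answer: -10175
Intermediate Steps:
121 + ((4 + 7)*n(6))*(-26) = 121 + ((4 + 7)*6²)*(-26) = 121 + (11*36)*(-26) = 121 + 396*(-26) = 121 - 10296 = -10175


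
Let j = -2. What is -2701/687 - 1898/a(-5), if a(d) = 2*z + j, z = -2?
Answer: 71540/229 ≈ 312.40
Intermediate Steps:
a(d) = -6 (a(d) = 2*(-2) - 2 = -4 - 2 = -6)
-2701/687 - 1898/a(-5) = -2701/687 - 1898/(-6) = -2701*1/687 - 1898*(-1/6) = -2701/687 + 949/3 = 71540/229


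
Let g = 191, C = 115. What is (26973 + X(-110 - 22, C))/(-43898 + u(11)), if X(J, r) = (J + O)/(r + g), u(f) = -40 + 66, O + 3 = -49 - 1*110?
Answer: -687787/1118736 ≈ -0.61479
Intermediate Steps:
O = -162 (O = -3 + (-49 - 1*110) = -3 + (-49 - 110) = -3 - 159 = -162)
u(f) = 26
X(J, r) = (-162 + J)/(191 + r) (X(J, r) = (J - 162)/(r + 191) = (-162 + J)/(191 + r))
(26973 + X(-110 - 22, C))/(-43898 + u(11)) = (26973 + (-162 + (-110 - 22))/(191 + 115))/(-43898 + 26) = (26973 + (-162 - 132)/306)/(-43872) = (26973 + (1/306)*(-294))*(-1/43872) = (26973 - 49/51)*(-1/43872) = (1375574/51)*(-1/43872) = -687787/1118736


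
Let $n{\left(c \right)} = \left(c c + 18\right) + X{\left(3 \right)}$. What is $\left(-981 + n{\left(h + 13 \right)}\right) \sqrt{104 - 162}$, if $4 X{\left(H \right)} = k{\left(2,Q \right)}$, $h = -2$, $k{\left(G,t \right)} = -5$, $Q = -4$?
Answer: $- \frac{3373 i \sqrt{58}}{4} \approx - 6422.0 i$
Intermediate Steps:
$X{\left(H \right)} = - \frac{5}{4}$ ($X{\left(H \right)} = \frac{1}{4} \left(-5\right) = - \frac{5}{4}$)
$n{\left(c \right)} = \frac{67}{4} + c^{2}$ ($n{\left(c \right)} = \left(c c + 18\right) - \frac{5}{4} = \left(c^{2} + 18\right) - \frac{5}{4} = \left(18 + c^{2}\right) - \frac{5}{4} = \frac{67}{4} + c^{2}$)
$\left(-981 + n{\left(h + 13 \right)}\right) \sqrt{104 - 162} = \left(-981 + \left(\frac{67}{4} + \left(-2 + 13\right)^{2}\right)\right) \sqrt{104 - 162} = \left(-981 + \left(\frac{67}{4} + 11^{2}\right)\right) \sqrt{-58} = \left(-981 + \left(\frac{67}{4} + 121\right)\right) i \sqrt{58} = \left(-981 + \frac{551}{4}\right) i \sqrt{58} = - \frac{3373 i \sqrt{58}}{4}$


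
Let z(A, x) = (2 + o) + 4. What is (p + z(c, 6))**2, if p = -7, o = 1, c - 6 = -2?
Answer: 0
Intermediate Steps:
c = 4 (c = 6 - 2 = 4)
z(A, x) = 7 (z(A, x) = (2 + 1) + 4 = 3 + 4 = 7)
(p + z(c, 6))**2 = (-7 + 7)**2 = 0**2 = 0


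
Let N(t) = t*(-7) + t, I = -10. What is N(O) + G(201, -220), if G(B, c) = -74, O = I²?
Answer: -674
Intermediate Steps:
O = 100 (O = (-10)² = 100)
N(t) = -6*t (N(t) = -7*t + t = -6*t)
N(O) + G(201, -220) = -6*100 - 74 = -600 - 74 = -674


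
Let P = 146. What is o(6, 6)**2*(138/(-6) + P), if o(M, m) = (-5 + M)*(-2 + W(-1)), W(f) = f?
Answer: 1107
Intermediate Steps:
o(M, m) = 15 - 3*M (o(M, m) = (-5 + M)*(-2 - 1) = (-5 + M)*(-3) = 15 - 3*M)
o(6, 6)**2*(138/(-6) + P) = (15 - 3*6)**2*(138/(-6) + 146) = (15 - 18)**2*(138*(-1/6) + 146) = (-3)**2*(-23 + 146) = 9*123 = 1107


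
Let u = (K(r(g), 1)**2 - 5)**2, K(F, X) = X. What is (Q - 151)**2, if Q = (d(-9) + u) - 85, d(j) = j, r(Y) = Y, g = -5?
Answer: 52441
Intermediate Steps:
u = 16 (u = (1**2 - 5)**2 = (1 - 5)**2 = (-4)**2 = 16)
Q = -78 (Q = (-9 + 16) - 85 = 7 - 85 = -78)
(Q - 151)**2 = (-78 - 151)**2 = (-229)**2 = 52441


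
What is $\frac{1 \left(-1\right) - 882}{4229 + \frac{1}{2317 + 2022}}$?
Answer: $- \frac{3831337}{18349632} \approx -0.2088$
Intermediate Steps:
$\frac{1 \left(-1\right) - 882}{4229 + \frac{1}{2317 + 2022}} = \frac{-1 - 882}{4229 + \frac{1}{4339}} = - \frac{883}{4229 + \frac{1}{4339}} = - \frac{883}{\frac{18349632}{4339}} = \left(-883\right) \frac{4339}{18349632} = - \frac{3831337}{18349632}$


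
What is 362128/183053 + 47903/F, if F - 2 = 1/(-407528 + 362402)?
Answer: 30441000256874/1270824331 ≈ 23954.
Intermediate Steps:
F = 90251/45126 (F = 2 + 1/(-407528 + 362402) = 2 + 1/(-45126) = 2 - 1/45126 = 90251/45126 ≈ 2.0000)
362128/183053 + 47903/F = 362128/183053 + 47903/(90251/45126) = 362128*(1/183053) + 47903*(45126/90251) = 27856/14081 + 2161670778/90251 = 30441000256874/1270824331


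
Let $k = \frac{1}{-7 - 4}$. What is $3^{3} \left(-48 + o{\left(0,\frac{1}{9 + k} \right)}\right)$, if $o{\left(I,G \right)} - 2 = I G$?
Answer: $-1242$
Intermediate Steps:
$k = - \frac{1}{11}$ ($k = \frac{1}{-11} = - \frac{1}{11} \approx -0.090909$)
$o{\left(I,G \right)} = 2 + G I$ ($o{\left(I,G \right)} = 2 + I G = 2 + G I$)
$3^{3} \left(-48 + o{\left(0,\frac{1}{9 + k} \right)}\right) = 3^{3} \left(-48 + \left(2 + \frac{1}{9 - \frac{1}{11}} \cdot 0\right)\right) = 27 \left(-48 + \left(2 + \frac{1}{\frac{98}{11}} \cdot 0\right)\right) = 27 \left(-48 + \left(2 + \frac{11}{98} \cdot 0\right)\right) = 27 \left(-48 + \left(2 + 0\right)\right) = 27 \left(-48 + 2\right) = 27 \left(-46\right) = -1242$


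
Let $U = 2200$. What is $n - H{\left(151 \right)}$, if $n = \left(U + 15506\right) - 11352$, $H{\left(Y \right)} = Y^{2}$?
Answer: $-16447$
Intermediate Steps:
$n = 6354$ ($n = \left(2200 + 15506\right) - 11352 = 17706 - 11352 = 6354$)
$n - H{\left(151 \right)} = 6354 - 151^{2} = 6354 - 22801 = -16447$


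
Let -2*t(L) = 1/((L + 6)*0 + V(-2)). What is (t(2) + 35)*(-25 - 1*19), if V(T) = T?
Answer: -1551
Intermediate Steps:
t(L) = ¼ (t(L) = -1/(2*((L + 6)*0 - 2)) = -1/(2*((6 + L)*0 - 2)) = -1/(2*(0 - 2)) = -½/(-2) = -½*(-½) = ¼)
(t(2) + 35)*(-25 - 1*19) = (¼ + 35)*(-25 - 1*19) = 141*(-25 - 19)/4 = (141/4)*(-44) = -1551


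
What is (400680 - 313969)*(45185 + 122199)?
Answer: 14514034024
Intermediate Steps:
(400680 - 313969)*(45185 + 122199) = 86711*167384 = 14514034024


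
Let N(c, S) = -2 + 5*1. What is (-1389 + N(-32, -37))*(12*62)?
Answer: -1031184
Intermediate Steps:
N(c, S) = 3 (N(c, S) = -2 + 5 = 3)
(-1389 + N(-32, -37))*(12*62) = (-1389 + 3)*(12*62) = -1386*744 = -1031184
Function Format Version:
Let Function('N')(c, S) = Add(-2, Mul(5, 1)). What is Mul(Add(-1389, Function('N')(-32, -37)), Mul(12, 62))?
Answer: -1031184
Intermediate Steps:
Function('N')(c, S) = 3 (Function('N')(c, S) = Add(-2, 5) = 3)
Mul(Add(-1389, Function('N')(-32, -37)), Mul(12, 62)) = Mul(Add(-1389, 3), Mul(12, 62)) = Mul(-1386, 744) = -1031184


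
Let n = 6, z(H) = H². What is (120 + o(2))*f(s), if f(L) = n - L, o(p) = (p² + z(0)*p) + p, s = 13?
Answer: -882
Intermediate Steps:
o(p) = p + p² (o(p) = (p² + 0²*p) + p = (p² + 0*p) + p = (p² + 0) + p = p² + p = p + p²)
f(L) = 6 - L
(120 + o(2))*f(s) = (120 + 2*(1 + 2))*(6 - 1*13) = (120 + 2*3)*(6 - 13) = (120 + 6)*(-7) = 126*(-7) = -882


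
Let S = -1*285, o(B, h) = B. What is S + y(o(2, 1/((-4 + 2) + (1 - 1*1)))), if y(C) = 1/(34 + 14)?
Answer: -13679/48 ≈ -284.98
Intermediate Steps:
S = -285
y(C) = 1/48
S + y(o(2, 1/((-4 + 2) + (1 - 1*1)))) = -285 + 1/48 = -13679/48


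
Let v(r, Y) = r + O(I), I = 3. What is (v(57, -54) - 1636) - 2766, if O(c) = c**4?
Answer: -4264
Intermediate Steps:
v(r, Y) = 81 + r (v(r, Y) = r + 3**4 = r + 81 = 81 + r)
(v(57, -54) - 1636) - 2766 = ((81 + 57) - 1636) - 2766 = (138 - 1636) - 2766 = -1498 - 2766 = -4264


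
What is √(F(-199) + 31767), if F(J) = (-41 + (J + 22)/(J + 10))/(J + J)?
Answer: √554781948413/4179 ≈ 178.23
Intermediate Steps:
F(J) = (-41 + (22 + J)/(10 + J))/(2*J) (F(J) = (-41 + (22 + J)/(10 + J))/((2*J)) = (-41 + (22 + J)/(10 + J))*(1/(2*J)) = (-41 + (22 + J)/(10 + J))/(2*J))
√(F(-199) + 31767) = √(2*(-97 - 10*(-199))/(-199*(10 - 199)) + 31767) = √(2*(-1/199)*(-97 + 1990)/(-189) + 31767) = √(2*(-1/199)*(-1/189)*1893 + 31767) = √(1262/12537 + 31767) = √(398264141/12537) = √554781948413/4179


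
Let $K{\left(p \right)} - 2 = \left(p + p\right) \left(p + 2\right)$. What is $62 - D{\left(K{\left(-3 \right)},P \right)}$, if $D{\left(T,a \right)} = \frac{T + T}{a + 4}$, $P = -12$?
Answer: $64$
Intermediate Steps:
$K{\left(p \right)} = 2 + 2 p \left(2 + p\right)$ ($K{\left(p \right)} = 2 + \left(p + p\right) \left(p + 2\right) = 2 + 2 p \left(2 + p\right)$)
$D{\left(T,a \right)} = \frac{2 T}{4 + a}$
$62 - D{\left(K{\left(-3 \right)},P \right)} = 62 - \frac{2 \left(2 + 2 \left(-3\right)^{2} + 4 \left(-3\right)\right)}{4 - 12} = 62 - \frac{2 \left(2 + 2 \cdot 9 - 12\right)}{-8} = 62 - 2 \left(2 + 18 - 12\right) \left(- \frac{1}{8}\right) = 62 - 2 \cdot 8 \left(- \frac{1}{8}\right) = 62 - -2 = 62 + 2 = 64$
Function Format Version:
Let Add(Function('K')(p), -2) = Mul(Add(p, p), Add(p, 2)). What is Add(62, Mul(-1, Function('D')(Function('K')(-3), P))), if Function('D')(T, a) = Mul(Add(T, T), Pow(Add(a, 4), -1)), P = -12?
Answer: 64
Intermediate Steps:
Function('K')(p) = Add(2, Mul(2, p, Add(2, p))) (Function('K')(p) = Add(2, Mul(Add(p, p), Add(p, 2))) = Add(2, Mul(Mul(2, p), Add(2, p))) = Add(2, Mul(2, p, Add(2, p))))
Function('D')(T, a) = Mul(2, T, Pow(Add(4, a), -1)) (Function('D')(T, a) = Mul(Mul(2, T), Pow(Add(4, a), -1)) = Mul(2, T, Pow(Add(4, a), -1)))
Add(62, Mul(-1, Function('D')(Function('K')(-3), P))) = Add(62, Mul(-1, Mul(2, Add(2, Mul(2, Pow(-3, 2)), Mul(4, -3)), Pow(Add(4, -12), -1)))) = Add(62, Mul(-1, Mul(2, Add(2, Mul(2, 9), -12), Pow(-8, -1)))) = Add(62, Mul(-1, Mul(2, Add(2, 18, -12), Rational(-1, 8)))) = Add(62, Mul(-1, Mul(2, 8, Rational(-1, 8)))) = Add(62, Mul(-1, -2)) = Add(62, 2) = 64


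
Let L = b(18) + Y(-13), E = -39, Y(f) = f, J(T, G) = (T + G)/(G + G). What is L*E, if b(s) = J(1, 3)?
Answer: 481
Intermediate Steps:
J(T, G) = (G + T)/(2*G) (J(T, G) = (G + T)/((2*G)) = (G + T)*(1/(2*G)) = (G + T)/(2*G))
b(s) = ⅔ (b(s) = (½)*(3 + 1)/3 = (½)*(⅓)*4 = ⅔)
L = -37/3 (L = ⅔ - 13 = -37/3 ≈ -12.333)
L*E = -37/3*(-39) = 481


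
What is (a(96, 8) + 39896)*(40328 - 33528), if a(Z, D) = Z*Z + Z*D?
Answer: 339184000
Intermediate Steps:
a(Z, D) = Z² + D*Z
(a(96, 8) + 39896)*(40328 - 33528) = (96*(8 + 96) + 39896)*(40328 - 33528) = (96*104 + 39896)*6800 = (9984 + 39896)*6800 = 49880*6800 = 339184000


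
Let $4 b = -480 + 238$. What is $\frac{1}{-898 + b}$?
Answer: $- \frac{2}{1917} \approx -0.0010433$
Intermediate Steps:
$b = - \frac{121}{2}$ ($b = \frac{-480 + 238}{4} = \frac{1}{4} \left(-242\right) = - \frac{121}{2} \approx -60.5$)
$\frac{1}{-898 + b} = \frac{1}{-898 - \frac{121}{2}} = \frac{1}{- \frac{1917}{2}} = - \frac{2}{1917}$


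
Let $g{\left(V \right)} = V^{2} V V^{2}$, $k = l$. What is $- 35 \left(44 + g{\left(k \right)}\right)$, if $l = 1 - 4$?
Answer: $6965$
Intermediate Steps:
$l = -3$
$k = -3$
$g{\left(V \right)} = V^{5}$ ($g{\left(V \right)} = V^{2} V^{3} = V^{5}$)
$- 35 \left(44 + g{\left(k \right)}\right) = - 35 \left(44 + \left(-3\right)^{5}\right) = - 35 \left(44 - 243\right) = \left(-35\right) \left(-199\right) = 6965$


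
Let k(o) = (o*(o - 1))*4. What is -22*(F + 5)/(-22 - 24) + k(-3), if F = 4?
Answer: 1203/23 ≈ 52.304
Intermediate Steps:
k(o) = 4*o*(-1 + o) (k(o) = (o*(-1 + o))*4 = 4*o*(-1 + o))
-22*(F + 5)/(-22 - 24) + k(-3) = -22*(4 + 5)/(-22 - 24) + 4*(-3)*(-1 - 3) = -198/(-46) + 4*(-3)*(-4) = -198*(-1)/46 + 48 = -22*(-9/46) + 48 = 99/23 + 48 = 1203/23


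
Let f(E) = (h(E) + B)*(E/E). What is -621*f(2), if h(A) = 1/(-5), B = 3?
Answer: -8694/5 ≈ -1738.8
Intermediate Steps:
h(A) = -1/5
f(E) = 14/5 (f(E) = (-1/5 + 3)*(E/E) = (14/5)*1 = 14/5)
-621*f(2) = -621*14/5 = -8694/5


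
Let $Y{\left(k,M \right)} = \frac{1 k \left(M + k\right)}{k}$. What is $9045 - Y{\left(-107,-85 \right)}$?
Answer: $9237$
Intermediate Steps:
$Y{\left(k,M \right)} = M + k$ ($Y{\left(k,M \right)} = \frac{k \left(M + k\right)}{k} = M + k$)
$9045 - Y{\left(-107,-85 \right)} = 9045 - \left(-85 - 107\right) = 9045 - -192 = 9045 + 192 = 9237$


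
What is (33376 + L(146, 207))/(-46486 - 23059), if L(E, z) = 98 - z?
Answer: -33267/69545 ≈ -0.47835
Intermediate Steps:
(33376 + L(146, 207))/(-46486 - 23059) = (33376 + (98 - 1*207))/(-46486 - 23059) = (33376 + (98 - 207))/(-69545) = (33376 - 109)*(-1/69545) = 33267*(-1/69545) = -33267/69545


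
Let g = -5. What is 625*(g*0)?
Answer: 0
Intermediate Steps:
625*(g*0) = 625*(-5*0) = 625*0 = 0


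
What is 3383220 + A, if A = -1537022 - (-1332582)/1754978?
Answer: 1620019103113/877489 ≈ 1.8462e+6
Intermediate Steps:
A = -1348719231467/877489 (A = -1537022 - (-1332582)/1754978 = -1537022 - 1*(-666291/877489) = -1537022 + 666291/877489 = -1348719231467/877489 ≈ -1.5370e+6)
3383220 + A = 3383220 - 1348719231467/877489 = 1620019103113/877489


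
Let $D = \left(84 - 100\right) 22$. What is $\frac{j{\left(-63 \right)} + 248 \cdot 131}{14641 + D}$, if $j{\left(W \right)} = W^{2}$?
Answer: $\frac{36457}{14289} \approx 2.5514$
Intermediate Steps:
$D = -352$ ($D = \left(-16\right) 22 = -352$)
$\frac{j{\left(-63 \right)} + 248 \cdot 131}{14641 + D} = \frac{\left(-63\right)^{2} + 248 \cdot 131}{14641 - 352} = \frac{3969 + 32488}{14289} = 36457 \cdot \frac{1}{14289} = \frac{36457}{14289}$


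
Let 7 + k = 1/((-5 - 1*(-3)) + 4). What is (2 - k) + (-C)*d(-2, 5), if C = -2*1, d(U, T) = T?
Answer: 37/2 ≈ 18.500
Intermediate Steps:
k = -13/2 (k = -7 + 1/((-5 - 1*(-3)) + 4) = -7 + 1/((-5 + 3) + 4) = -7 + 1/(-2 + 4) = -7 + 1/2 = -13/2 ≈ -6.5000)
C = -2
(2 - k) + (-C)*d(-2, 5) = (2 - 1*(-13/2)) - 1*(-2)*5 = (2 + 13/2) + 2*5 = 17/2 + 10 = 37/2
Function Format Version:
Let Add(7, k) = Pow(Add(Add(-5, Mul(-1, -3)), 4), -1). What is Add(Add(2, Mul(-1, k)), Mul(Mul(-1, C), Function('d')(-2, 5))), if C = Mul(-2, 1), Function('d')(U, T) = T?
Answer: Rational(37, 2) ≈ 18.500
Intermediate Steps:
k = Rational(-13, 2) (k = Add(-7, Pow(Add(Add(-5, Mul(-1, -3)), 4), -1)) = Add(-7, Pow(Add(Add(-5, 3), 4), -1)) = Add(-7, Pow(Add(-2, 4), -1)) = Add(-7, Pow(2, -1)) = Add(-7, Rational(1, 2)) = Rational(-13, 2) ≈ -6.5000)
C = -2
Add(Add(2, Mul(-1, k)), Mul(Mul(-1, C), Function('d')(-2, 5))) = Add(Add(2, Mul(-1, Rational(-13, 2))), Mul(Mul(-1, -2), 5)) = Add(Add(2, Rational(13, 2)), Mul(2, 5)) = Add(Rational(17, 2), 10) = Rational(37, 2)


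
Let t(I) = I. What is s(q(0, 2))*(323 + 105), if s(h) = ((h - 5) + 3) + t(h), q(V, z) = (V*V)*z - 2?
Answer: -2568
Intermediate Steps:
q(V, z) = -2 + z*V² (q(V, z) = V²*z - 2 = z*V² - 2 = -2 + z*V²)
s(h) = -2 + 2*h (s(h) = ((h - 5) + 3) + h = ((-5 + h) + 3) + h = (-2 + h) + h = -2 + 2*h)
s(q(0, 2))*(323 + 105) = (-2 + 2*(-2 + 2*0²))*(323 + 105) = (-2 + 2*(-2 + 2*0))*428 = (-2 + 2*(-2 + 0))*428 = (-2 + 2*(-2))*428 = (-2 - 4)*428 = -6*428 = -2568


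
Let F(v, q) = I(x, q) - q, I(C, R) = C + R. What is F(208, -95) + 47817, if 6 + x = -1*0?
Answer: 47811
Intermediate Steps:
x = -6 (x = -6 - 1*0 = -6 + 0 = -6)
F(v, q) = -6 (F(v, q) = (-6 + q) - q = -6)
F(208, -95) + 47817 = -6 + 47817 = 47811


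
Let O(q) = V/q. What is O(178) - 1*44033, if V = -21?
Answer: -7837895/178 ≈ -44033.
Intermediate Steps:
O(q) = -21/q
O(178) - 1*44033 = -21/178 - 1*44033 = -21*1/178 - 44033 = -21/178 - 44033 = -7837895/178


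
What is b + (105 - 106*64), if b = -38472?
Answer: -45151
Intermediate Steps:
b + (105 - 106*64) = -38472 + (105 - 106*64) = -38472 + (105 - 6784) = -38472 - 6679 = -45151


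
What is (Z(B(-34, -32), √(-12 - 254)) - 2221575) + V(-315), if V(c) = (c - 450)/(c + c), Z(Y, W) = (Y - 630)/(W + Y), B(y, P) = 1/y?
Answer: -9563781541507/4304958 + 728314*I*√266/307497 ≈ -2.2216e+6 + 38.629*I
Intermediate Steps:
Z(Y, W) = (-630 + Y)/(W + Y)
V(c) = (-450 + c)/(2*c) (V(c) = (-450 + c)/((2*c)) = (-450 + c)*(1/(2*c)) = (-450 + c)/(2*c))
(Z(B(-34, -32), √(-12 - 254)) - 2221575) + V(-315) = ((-630 + 1/(-34))/(√(-12 - 254) + 1/(-34)) - 2221575) + (½)*(-450 - 315)/(-315) = ((-630 - 1/34)/(√(-266) - 1/34) - 2221575) + (½)*(-1/315)*(-765) = (-21421/34/(I*√266 - 1/34) - 2221575) + 17/14 = (-21421/34/(-1/34 + I*√266) - 2221575) + 17/14 = (-21421/(34*(-1/34 + I*√266)) - 2221575) + 17/14 = (-2221575 - 21421/(34*(-1/34 + I*√266))) + 17/14 = -31102033/14 - 21421/(34*(-1/34 + I*√266))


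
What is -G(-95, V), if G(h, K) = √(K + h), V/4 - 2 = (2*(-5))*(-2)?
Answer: -I*√7 ≈ -2.6458*I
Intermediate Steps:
V = 88 (V = 8 + 4*((2*(-5))*(-2)) = 8 + 4*(-10*(-2)) = 8 + 4*20 = 8 + 80 = 88)
-G(-95, V) = -√(88 - 95) = -√(-7) = -I*√7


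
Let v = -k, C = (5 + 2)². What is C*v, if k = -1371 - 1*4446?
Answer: 285033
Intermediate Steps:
k = -5817 (k = -1371 - 4446 = -5817)
C = 49 (C = 7² = 49)
v = 5817 (v = -1*(-5817) = 5817)
C*v = 49*5817 = 285033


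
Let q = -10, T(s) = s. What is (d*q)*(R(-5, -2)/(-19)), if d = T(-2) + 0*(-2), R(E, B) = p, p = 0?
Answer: 0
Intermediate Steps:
R(E, B) = 0
d = -2 (d = -2 + 0*(-2) = -2 + 0 = -2)
(d*q)*(R(-5, -2)/(-19)) = (-2*(-10))*(0/(-19)) = 20*(0*(-1/19)) = 20*0 = 0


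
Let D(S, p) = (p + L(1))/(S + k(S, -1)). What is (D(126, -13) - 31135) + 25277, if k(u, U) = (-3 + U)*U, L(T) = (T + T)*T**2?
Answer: -761551/130 ≈ -5858.1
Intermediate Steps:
L(T) = 2*T**3 (L(T) = (2*T)*T**2 = 2*T**3)
k(u, U) = U*(-3 + U)
D(S, p) = (2 + p)/(4 + S) (D(S, p) = (p + 2*1**3)/(S - (-3 - 1)) = (p + 2*1)/(S - 1*(-4)) = (p + 2)/(S + 4) = (2 + p)/(4 + S))
(D(126, -13) - 31135) + 25277 = ((2 - 13)/(4 + 126) - 31135) + 25277 = (-11/130 - 31135) + 25277 = -4047561/130 + 25277 = -761551/130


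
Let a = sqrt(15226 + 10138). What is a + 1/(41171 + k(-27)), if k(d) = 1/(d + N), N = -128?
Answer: 155/6381504 + 2*sqrt(6341) ≈ 159.26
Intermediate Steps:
k(d) = 1/(-128 + d) (k(d) = 1/(d - 128) = 1/(-128 + d))
a = 2*sqrt(6341) (a = sqrt(25364) = 2*sqrt(6341) ≈ 159.26)
a + 1/(41171 + k(-27)) = 2*sqrt(6341) + 1/(41171 + 1/(-128 - 27)) = 2*sqrt(6341) + 1/(41171 + 1/(-155)) = 2*sqrt(6341) + 1/(41171 - 1/155) = 2*sqrt(6341) + 1/(6381504/155) = 2*sqrt(6341) + 155/6381504 = 155/6381504 + 2*sqrt(6341)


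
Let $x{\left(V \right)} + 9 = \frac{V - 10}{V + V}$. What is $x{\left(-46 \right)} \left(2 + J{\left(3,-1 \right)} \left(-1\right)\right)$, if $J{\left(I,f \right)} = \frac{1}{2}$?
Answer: $- \frac{579}{46} \approx -12.587$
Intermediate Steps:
$J{\left(I,f \right)} = \frac{1}{2}$
$x{\left(V \right)} = -9 + \frac{-10 + V}{2 V}$ ($x{\left(V \right)} = -9 + \frac{V - 10}{V + V} = -9 + \frac{-10 + V}{2 V}$)
$x{\left(-46 \right)} \left(2 + J{\left(3,-1 \right)} \left(-1\right)\right) = \left(- \frac{17}{2} - \frac{5}{-46}\right) \left(2 + \frac{1}{2} \left(-1\right)\right) = \left(- \frac{17}{2} - - \frac{5}{46}\right) \left(2 - \frac{1}{2}\right) = \left(- \frac{17}{2} + \frac{5}{46}\right) \frac{3}{2} = \left(- \frac{193}{23}\right) \frac{3}{2} = - \frac{579}{46}$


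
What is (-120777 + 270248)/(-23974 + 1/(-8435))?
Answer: -1260787885/202220691 ≈ -6.2347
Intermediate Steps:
(-120777 + 270248)/(-23974 + 1/(-8435)) = 149471/(-23974 - 1/8435) = 149471/(-202220691/8435) = 149471*(-8435/202220691) = -1260787885/202220691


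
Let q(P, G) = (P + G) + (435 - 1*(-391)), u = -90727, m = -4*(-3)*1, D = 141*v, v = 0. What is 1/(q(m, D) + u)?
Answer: -1/89889 ≈ -1.1125e-5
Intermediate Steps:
D = 0 (D = 141*0 = 0)
m = 12 (m = 12*1 = 12)
q(P, G) = 826 + G + P (q(P, G) = (G + P) + (435 + 391) = (G + P) + 826 = 826 + G + P)
1/(q(m, D) + u) = 1/((826 + 0 + 12) - 90727) = 1/(838 - 90727) = 1/(-89889) = -1/89889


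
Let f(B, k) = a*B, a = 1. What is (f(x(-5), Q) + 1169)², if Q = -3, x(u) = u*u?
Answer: 1425636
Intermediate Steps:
x(u) = u²
f(B, k) = B (f(B, k) = 1*B = B)
(f(x(-5), Q) + 1169)² = ((-5)² + 1169)² = (25 + 1169)² = 1194² = 1425636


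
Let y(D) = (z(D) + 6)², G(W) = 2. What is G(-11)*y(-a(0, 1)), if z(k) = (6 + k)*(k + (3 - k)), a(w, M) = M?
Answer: 882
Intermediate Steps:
z(k) = 18 + 3*k (z(k) = (6 + k)*3 = 18 + 3*k)
y(D) = (24 + 3*D)² (y(D) = ((18 + 3*D) + 6)² = (24 + 3*D)²)
G(-11)*y(-a(0, 1)) = 2*(9*(8 - 1*1)²) = 2*(9*(8 - 1)²) = 2*(9*7²) = 2*(9*49) = 2*441 = 882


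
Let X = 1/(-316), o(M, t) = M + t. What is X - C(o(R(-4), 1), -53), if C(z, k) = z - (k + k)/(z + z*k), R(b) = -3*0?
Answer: 4253/4108 ≈ 1.0353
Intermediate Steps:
R(b) = 0
X = -1/316 ≈ -0.0031646
C(z, k) = z - 2*k/(z + k*z)
X - C(o(R(-4), 1), -53) = -1/316 - ((0 + 1)**2 - 2*(-53) - 53*(0 + 1)**2)/((0 + 1)*(1 - 53)) = -1/316 - (1**2 + 106 - 53*1**2)/(1*(-52)) = -1/316 - (-1)*(1 + 106 - 53*1)/52 = -1/316 - (-1)*(1 + 106 - 53)/52 = -1/316 - (-1)*54/52 = -1/316 - 1*(-27/26) = -1/316 + 27/26 = 4253/4108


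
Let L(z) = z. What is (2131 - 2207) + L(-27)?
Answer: -103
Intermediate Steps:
(2131 - 2207) + L(-27) = (2131 - 2207) - 27 = -76 - 27 = -103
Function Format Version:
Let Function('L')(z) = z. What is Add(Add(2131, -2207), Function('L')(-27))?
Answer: -103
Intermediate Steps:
Add(Add(2131, -2207), Function('L')(-27)) = Add(Add(2131, -2207), -27) = Add(-76, -27) = -103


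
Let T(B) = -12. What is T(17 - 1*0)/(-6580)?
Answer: 3/1645 ≈ 0.0018237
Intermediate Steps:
T(17 - 1*0)/(-6580) = -12/(-6580) = -12*(-1/6580) = 3/1645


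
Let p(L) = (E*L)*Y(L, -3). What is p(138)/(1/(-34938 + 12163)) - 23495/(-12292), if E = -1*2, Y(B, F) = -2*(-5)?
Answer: 772662851495/12292 ≈ 6.2859e+7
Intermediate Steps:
Y(B, F) = 10
E = -2
p(L) = -20*L (p(L) = -2*L*10 = -20*L)
p(138)/(1/(-34938 + 12163)) - 23495/(-12292) = (-20*138)/(1/(-34938 + 12163)) - 23495/(-12292) = -2760/(1/(-22775)) - 23495*(-1/12292) = -2760/(-1/22775) + 23495/12292 = -2760*(-22775) + 23495/12292 = 62859000 + 23495/12292 = 772662851495/12292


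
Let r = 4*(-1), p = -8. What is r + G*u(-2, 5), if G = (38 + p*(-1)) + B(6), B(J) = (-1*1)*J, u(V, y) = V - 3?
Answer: -204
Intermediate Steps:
u(V, y) = -3 + V
B(J) = -J
r = -4
G = 40 (G = (38 - 8*(-1)) - 1*6 = (38 + 8) - 6 = 46 - 6 = 40)
r + G*u(-2, 5) = -4 + 40*(-3 - 2) = -4 + 40*(-5) = -4 - 200 = -204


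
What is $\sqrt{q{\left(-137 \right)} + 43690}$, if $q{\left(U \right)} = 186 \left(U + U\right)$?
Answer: $i \sqrt{7274} \approx 85.288 i$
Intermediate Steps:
$q{\left(U \right)} = 372 U$ ($q{\left(U \right)} = 186 \cdot 2 U = 372 U$)
$\sqrt{q{\left(-137 \right)} + 43690} = \sqrt{372 \left(-137\right) + 43690} = \sqrt{-50964 + 43690} = \sqrt{-7274} = i \sqrt{7274}$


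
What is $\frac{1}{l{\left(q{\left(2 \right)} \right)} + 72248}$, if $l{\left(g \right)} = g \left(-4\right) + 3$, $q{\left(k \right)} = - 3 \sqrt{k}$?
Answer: $\frac{72251}{5220206713} - \frac{12 \sqrt{2}}{5220206713} \approx 1.3837 \cdot 10^{-5}$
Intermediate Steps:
$l{\left(g \right)} = 3 - 4 g$ ($l{\left(g \right)} = - 4 g + 3 = 3 - 4 g$)
$\frac{1}{l{\left(q{\left(2 \right)} \right)} + 72248} = \frac{1}{\left(3 - 4 \left(- 3 \sqrt{2}\right)\right) + 72248} = \frac{1}{\left(3 + 12 \sqrt{2}\right) + 72248} = \frac{1}{72251 + 12 \sqrt{2}}$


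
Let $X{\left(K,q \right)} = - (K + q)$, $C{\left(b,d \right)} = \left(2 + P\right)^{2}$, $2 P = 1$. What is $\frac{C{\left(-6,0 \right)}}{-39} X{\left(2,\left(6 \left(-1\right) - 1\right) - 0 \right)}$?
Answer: $- \frac{125}{156} \approx -0.80128$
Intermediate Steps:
$P = \frac{1}{2}$ ($P = \frac{1}{2} \cdot 1 = \frac{1}{2} \approx 0.5$)
$C{\left(b,d \right)} = \frac{25}{4}$ ($C{\left(b,d \right)} = \left(2 + \frac{1}{2}\right)^{2} = \left(\frac{5}{2}\right)^{2} = \frac{25}{4}$)
$X{\left(K,q \right)} = - K - q$
$\frac{C{\left(-6,0 \right)}}{-39} X{\left(2,\left(6 \left(-1\right) - 1\right) - 0 \right)} = \frac{25}{4 \left(-39\right)} \left(\left(-1\right) 2 - \left(\left(6 \left(-1\right) - 1\right) - 0\right)\right) = \frac{25}{4} \left(- \frac{1}{39}\right) \left(-2 - \left(\left(-6 - 1\right) + 0\right)\right) = - \frac{25 \left(-2 - \left(-7 + 0\right)\right)}{156} = - \frac{25 \left(-2 - -7\right)}{156} = - \frac{25 \left(-2 + 7\right)}{156} = \left(- \frac{25}{156}\right) 5 = - \frac{125}{156}$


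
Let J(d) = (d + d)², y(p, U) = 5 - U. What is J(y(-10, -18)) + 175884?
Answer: 178000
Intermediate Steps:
J(d) = 4*d² (J(d) = (2*d)² = 4*d²)
J(y(-10, -18)) + 175884 = 4*(5 - 1*(-18))² + 175884 = 4*(5 + 18)² + 175884 = 4*23² + 175884 = 4*529 + 175884 = 2116 + 175884 = 178000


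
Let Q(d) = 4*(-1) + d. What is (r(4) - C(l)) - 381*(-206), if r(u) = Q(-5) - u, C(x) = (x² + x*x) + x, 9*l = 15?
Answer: 706192/9 ≈ 78466.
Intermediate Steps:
l = 5/3 (l = (⅑)*15 = 5/3 ≈ 1.6667)
C(x) = x + 2*x² (C(x) = (x² + x²) + x = 2*x² + x = x + 2*x²)
Q(d) = -4 + d
r(u) = -9 - u (r(u) = (-4 - 5) - u = -9 - u)
(r(4) - C(l)) - 381*(-206) = ((-9 - 1*4) - 5*(1 + 2*(5/3))/3) - 381*(-206) = ((-9 - 4) - 5*(1 + 10/3)/3) + 78486 = (-13 - 5*13/(3*3)) + 78486 = (-13 - 1*65/9) + 78486 = (-13 - 65/9) + 78486 = -182/9 + 78486 = 706192/9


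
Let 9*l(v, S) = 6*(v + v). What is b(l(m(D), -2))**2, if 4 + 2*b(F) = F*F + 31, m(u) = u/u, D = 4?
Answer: 67081/324 ≈ 207.04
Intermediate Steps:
m(u) = 1
l(v, S) = 4*v/3 (l(v, S) = (6*(v + v))/9 = (6*(2*v))/9 = (12*v)/9 = 4*v/3)
b(F) = 27/2 + F**2/2 (b(F) = -2 + (F*F + 31)/2 = -2 + (F**2 + 31)/2 = -2 + (31 + F**2)/2 = -2 + (31/2 + F**2/2) = 27/2 + F**2/2)
b(l(m(D), -2))**2 = (27/2 + ((4/3)*1)**2/2)**2 = (27/2 + (4/3)**2/2)**2 = (27/2 + (1/2)*(16/9))**2 = (27/2 + 8/9)**2 = (259/18)**2 = 67081/324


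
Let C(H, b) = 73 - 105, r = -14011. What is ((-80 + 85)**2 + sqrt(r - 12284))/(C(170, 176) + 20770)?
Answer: 25/20738 + I*sqrt(26295)/20738 ≈ 0.0012055 + 0.0078193*I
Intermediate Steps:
C(H, b) = -32
((-80 + 85)**2 + sqrt(r - 12284))/(C(170, 176) + 20770) = ((-80 + 85)**2 + sqrt(-14011 - 12284))/(-32 + 20770) = (5**2 + sqrt(-26295))/20738 = (25 + I*sqrt(26295))*(1/20738) = 25/20738 + I*sqrt(26295)/20738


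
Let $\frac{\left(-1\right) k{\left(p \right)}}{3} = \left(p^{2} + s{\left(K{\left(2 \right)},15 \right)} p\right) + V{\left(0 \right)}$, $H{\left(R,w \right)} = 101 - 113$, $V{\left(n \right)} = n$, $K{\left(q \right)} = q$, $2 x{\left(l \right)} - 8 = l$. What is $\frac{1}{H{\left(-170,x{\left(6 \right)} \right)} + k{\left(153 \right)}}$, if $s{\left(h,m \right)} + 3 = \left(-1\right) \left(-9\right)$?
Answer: $- \frac{1}{72993} \approx -1.37 \cdot 10^{-5}$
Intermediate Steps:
$x{\left(l \right)} = 4 + \frac{l}{2}$
$s{\left(h,m \right)} = 6$ ($s{\left(h,m \right)} = -3 - -9 = -3 + 9 = 6$)
$H{\left(R,w \right)} = -12$
$k{\left(p \right)} = - 18 p - 3 p^{2}$ ($k{\left(p \right)} = - 3 \left(\left(p^{2} + 6 p\right) + 0\right) = - 3 \left(p^{2} + 6 p\right) = - 18 p - 3 p^{2}$)
$\frac{1}{H{\left(-170,x{\left(6 \right)} \right)} + k{\left(153 \right)}} = \frac{1}{-12 + 3 \cdot 153 \left(-6 - 153\right)} = \frac{1}{-12 + 3 \cdot 153 \left(-159\right)} = \frac{1}{-12 - 72981} = \frac{1}{-72993} = - \frac{1}{72993}$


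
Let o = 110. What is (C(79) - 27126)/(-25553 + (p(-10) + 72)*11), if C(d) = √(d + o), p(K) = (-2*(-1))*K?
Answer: 822/757 - √21/8327 ≈ 1.0853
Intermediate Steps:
p(K) = 2*K
C(d) = √(110 + d) (C(d) = √(d + 110) = √(110 + d))
(C(79) - 27126)/(-25553 + (p(-10) + 72)*11) = (√(110 + 79) - 27126)/(-25553 + (2*(-10) + 72)*11) = (√189 - 27126)/(-25553 + (-20 + 72)*11) = (3*√21 - 27126)/(-25553 + 52*11) = (-27126 + 3*√21)/(-25553 + 572) = (-27126 + 3*√21)/(-24981) = (-27126 + 3*√21)*(-1/24981) = 822/757 - √21/8327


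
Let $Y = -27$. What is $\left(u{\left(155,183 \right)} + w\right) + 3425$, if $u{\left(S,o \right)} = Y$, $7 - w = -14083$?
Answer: $17488$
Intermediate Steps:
$w = 14090$ ($w = 7 - -14083 = 7 + 14083 = 14090$)
$u{\left(S,o \right)} = -27$
$\left(u{\left(155,183 \right)} + w\right) + 3425 = \left(-27 + 14090\right) + 3425 = 14063 + 3425 = 17488$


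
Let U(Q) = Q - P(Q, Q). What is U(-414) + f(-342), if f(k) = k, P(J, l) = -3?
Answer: -753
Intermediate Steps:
U(Q) = 3 + Q (U(Q) = Q - 1*(-3) = Q + 3 = 3 + Q)
U(-414) + f(-342) = (3 - 414) - 342 = -411 - 342 = -753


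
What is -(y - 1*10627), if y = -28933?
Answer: 39560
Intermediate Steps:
-(y - 1*10627) = -(-28933 - 1*10627) = -(-28933 - 10627) = -1*(-39560) = 39560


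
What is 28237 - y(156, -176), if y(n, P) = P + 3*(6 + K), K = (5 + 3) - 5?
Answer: 28386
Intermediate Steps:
K = 3 (K = 8 - 5 = 3)
y(n, P) = 27 + P (y(n, P) = P + 3*(6 + 3) = P + 3*9 = P + 27 = 27 + P)
28237 - y(156, -176) = 28237 - (27 - 176) = 28237 - 1*(-149) = 28237 + 149 = 28386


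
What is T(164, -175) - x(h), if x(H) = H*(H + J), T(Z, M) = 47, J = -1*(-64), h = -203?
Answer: -28170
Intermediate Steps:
J = 64
x(H) = H*(64 + H) (x(H) = H*(H + 64) = H*(64 + H))
T(164, -175) - x(h) = 47 - (-203)*(64 - 203) = 47 - (-203)*(-139) = 47 - 1*28217 = 47 - 28217 = -28170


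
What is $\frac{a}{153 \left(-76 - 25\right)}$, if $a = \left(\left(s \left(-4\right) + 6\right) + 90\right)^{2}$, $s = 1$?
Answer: $- \frac{8464}{15453} \approx -0.54773$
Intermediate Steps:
$a = 8464$ ($a = \left(\left(1 \left(-4\right) + 6\right) + 90\right)^{2} = \left(\left(-4 + 6\right) + 90\right)^{2} = \left(2 + 90\right)^{2} = 92^{2} = 8464$)
$\frac{a}{153 \left(-76 - 25\right)} = \frac{8464}{153 \left(-76 - 25\right)} = \frac{8464}{153 \left(-101\right)} = \frac{8464}{-15453} = 8464 \left(- \frac{1}{15453}\right) = - \frac{8464}{15453}$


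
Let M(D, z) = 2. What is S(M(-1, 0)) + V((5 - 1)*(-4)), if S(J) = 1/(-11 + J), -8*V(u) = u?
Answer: 17/9 ≈ 1.8889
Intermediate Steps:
V(u) = -u/8
S(M(-1, 0)) + V((5 - 1)*(-4)) = 1/(-11 + 2) - (5 - 1)*(-4)/8 = 1/(-9) - (-4)/2 = -⅑ - ⅛*(-16) = -⅑ + 2 = 17/9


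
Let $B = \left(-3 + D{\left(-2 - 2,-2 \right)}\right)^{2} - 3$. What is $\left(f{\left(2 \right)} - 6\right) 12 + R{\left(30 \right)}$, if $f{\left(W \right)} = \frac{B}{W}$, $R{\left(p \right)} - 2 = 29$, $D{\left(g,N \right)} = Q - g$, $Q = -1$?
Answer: $-59$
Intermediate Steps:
$D{\left(g,N \right)} = -1 - g$
$R{\left(p \right)} = 31$ ($R{\left(p \right)} = 2 + 29 = 31$)
$B = -3$ ($B = \left(-3 - \left(-1 - 2\right)\right)^{2} - 3 = \left(-3 - -3\right)^{2} - 3 = \left(-3 + \left(-1 + 4\right)\right)^{2} - 3 = \left(-3 + 3\right)^{2} - 3 = 0^{2} - 3 = 0 - 3 = -3$)
$f{\left(W \right)} = - \frac{3}{W}$
$\left(f{\left(2 \right)} - 6\right) 12 + R{\left(30 \right)} = \left(- \frac{3}{2} - 6\right) 12 + 31 = \left(- \frac{15}{2}\right) 12 + 31 = -90 + 31 = -59$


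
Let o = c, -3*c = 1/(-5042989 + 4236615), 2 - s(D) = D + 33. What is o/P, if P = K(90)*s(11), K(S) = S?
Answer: -1/9144281160 ≈ -1.0936e-10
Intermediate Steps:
s(D) = -31 - D (s(D) = 2 - (D + 33) = 2 - (33 + D) = 2 + (-33 - D) = -31 - D)
P = -3780 (P = 90*(-31 - 1*11) = 90*(-31 - 11) = 90*(-42) = -3780)
c = 1/2419122 (c = -1/(3*(-5042989 + 4236615)) = -1/3/(-806374) = -1/3*(-1/806374) = 1/2419122 ≈ 4.1337e-7)
o = 1/2419122 ≈ 4.1337e-7
o/P = (1/2419122)/(-3780) = (1/2419122)*(-1/3780) = -1/9144281160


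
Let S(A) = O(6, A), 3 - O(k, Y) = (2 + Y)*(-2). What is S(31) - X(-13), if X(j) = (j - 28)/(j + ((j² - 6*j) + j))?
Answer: 15290/221 ≈ 69.186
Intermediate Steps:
O(k, Y) = 7 + 2*Y (O(k, Y) = 3 - (2 + Y)*(-2) = 3 - (-4 - 2*Y) = 3 + (4 + 2*Y) = 7 + 2*Y)
S(A) = 7 + 2*A
X(j) = (-28 + j)/(j² - 4*j) (X(j) = (-28 + j)/(j + (j² - 5*j)) = (-28 + j)/(j² - 4*j))
S(31) - X(-13) = (7 + 2*31) - (-28 - 13)/((-13)*(-4 - 13)) = (7 + 62) - (-1)*(-41)/(13*(-17)) = 69 - (-1)*(-1)*(-41)/(13*17) = 69 - 1*(-41/221) = 69 + 41/221 = 15290/221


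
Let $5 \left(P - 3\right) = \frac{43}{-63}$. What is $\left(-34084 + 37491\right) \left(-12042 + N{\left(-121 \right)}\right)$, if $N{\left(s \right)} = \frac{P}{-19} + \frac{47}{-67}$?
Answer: $- \frac{16452823829233}{400995} \approx -4.103 \cdot 10^{7}$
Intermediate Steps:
$P = \frac{902}{315}$ ($P = 3 + \frac{43 \frac{1}{-63}}{5} = 3 + \frac{43 \left(- \frac{1}{63}\right)}{5} = 3 + \frac{1}{5} \left(- \frac{43}{63}\right) = 3 - \frac{43}{315} = \frac{902}{315} \approx 2.8635$)
$N{\left(s \right)} = - \frac{341729}{400995}$ ($N{\left(s \right)} = \frac{902}{315 \left(-19\right)} + \frac{47}{-67} = \frac{902}{315} \left(- \frac{1}{19}\right) + 47 \left(- \frac{1}{67}\right) = - \frac{902}{5985} - \frac{47}{67} = - \frac{341729}{400995}$)
$\left(-34084 + 37491\right) \left(-12042 + N{\left(-121 \right)}\right) = \left(-34084 + 37491\right) \left(-12042 - \frac{341729}{400995}\right) = 3407 \left(- \frac{4829123519}{400995}\right) = - \frac{16452823829233}{400995}$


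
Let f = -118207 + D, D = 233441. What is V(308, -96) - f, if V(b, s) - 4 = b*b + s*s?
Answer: -11150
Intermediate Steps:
V(b, s) = 4 + b² + s² (V(b, s) = 4 + (b*b + s*s) = 4 + (b² + s²) = 4 + b² + s²)
f = 115234 (f = -118207 + 233441 = 115234)
V(308, -96) - f = (4 + 308² + (-96)²) - 1*115234 = (4 + 94864 + 9216) - 115234 = 104084 - 115234 = -11150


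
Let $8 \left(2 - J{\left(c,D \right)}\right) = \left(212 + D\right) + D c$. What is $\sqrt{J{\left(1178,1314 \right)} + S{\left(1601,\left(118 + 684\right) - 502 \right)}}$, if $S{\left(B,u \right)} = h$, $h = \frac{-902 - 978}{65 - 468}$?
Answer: $\frac{7 i \sqrt{2567660901}}{806} \approx 440.08 i$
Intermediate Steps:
$h = \frac{1880}{403}$ ($h = - \frac{1880}{-403} = \left(-1880\right) \left(- \frac{1}{403}\right) = \frac{1880}{403} \approx 4.665$)
$J{\left(c,D \right)} = - \frac{49}{2} - \frac{D}{8} - \frac{D c}{8}$ ($J{\left(c,D \right)} = 2 - \frac{\left(212 + D\right) + D c}{8} = 2 - \frac{212 + D + D c}{8} = 2 - \left(\frac{53}{2} + \frac{D}{8} + \frac{D c}{8}\right) = - \frac{49}{2} - \frac{D}{8} - \frac{D c}{8}$)
$S{\left(B,u \right)} = \frac{1880}{403}$
$\sqrt{J{\left(1178,1314 \right)} + S{\left(1601,\left(118 + 684\right) - 502 \right)}} = \sqrt{\left(- \frac{49}{2} - \frac{657}{4} - \frac{657}{4} \cdot 1178\right) + \frac{1880}{403}} = \sqrt{\left(- \frac{49}{2} - \frac{657}{4} - \frac{386973}{2}\right) + \frac{1880}{403}} = \sqrt{- \frac{774701}{4} + \frac{1880}{403}} = \sqrt{- \frac{312196983}{1612}} = \frac{7 i \sqrt{2567660901}}{806}$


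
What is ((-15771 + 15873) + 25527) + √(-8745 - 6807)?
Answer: 25629 + 72*I*√3 ≈ 25629.0 + 124.71*I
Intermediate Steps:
((-15771 + 15873) + 25527) + √(-8745 - 6807) = (102 + 25527) + √(-15552) = 25629 + 72*I*√3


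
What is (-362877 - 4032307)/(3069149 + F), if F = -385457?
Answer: -1098796/670923 ≈ -1.6377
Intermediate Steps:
(-362877 - 4032307)/(3069149 + F) = (-362877 - 4032307)/(3069149 - 385457) = -4395184/2683692 = -4395184*1/2683692 = -1098796/670923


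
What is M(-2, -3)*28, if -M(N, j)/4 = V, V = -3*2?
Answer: 672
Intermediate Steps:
V = -6
M(N, j) = 24 (M(N, j) = -4*(-6) = 24)
M(-2, -3)*28 = 24*28 = 672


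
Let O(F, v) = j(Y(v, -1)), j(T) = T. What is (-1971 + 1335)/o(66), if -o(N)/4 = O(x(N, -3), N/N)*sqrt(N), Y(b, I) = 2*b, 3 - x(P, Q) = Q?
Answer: 53*sqrt(66)/44 ≈ 9.7858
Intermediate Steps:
x(P, Q) = 3 - Q
O(F, v) = 2*v
o(N) = -8*sqrt(N) (o(N) = -4*2*(N/N)*sqrt(N) = -4*2*1*sqrt(N) = -8*sqrt(N))
(-1971 + 1335)/o(66) = (-1971 + 1335)/((-8*sqrt(66))) = -(-53)*sqrt(66)/44 = 53*sqrt(66)/44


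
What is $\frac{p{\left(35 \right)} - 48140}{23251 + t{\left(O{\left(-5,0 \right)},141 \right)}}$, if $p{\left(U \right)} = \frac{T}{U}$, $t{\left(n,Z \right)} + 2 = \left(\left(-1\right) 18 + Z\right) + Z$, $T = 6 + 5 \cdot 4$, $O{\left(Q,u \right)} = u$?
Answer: $- \frac{1684874}{822955} \approx -2.0473$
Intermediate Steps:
$T = 26$ ($T = 6 + 20 = 26$)
$t{\left(n,Z \right)} = -20 + 2 Z$ ($t{\left(n,Z \right)} = -2 + \left(\left(\left(-1\right) 18 + Z\right) + Z\right) = -2 + \left(\left(-18 + Z\right) + Z\right) = -2 + \left(-18 + 2 Z\right) = -20 + 2 Z$)
$p{\left(U \right)} = \frac{26}{U}$
$\frac{p{\left(35 \right)} - 48140}{23251 + t{\left(O{\left(-5,0 \right)},141 \right)}} = \frac{\frac{26}{35} - 48140}{23251 + \left(-20 + 2 \cdot 141\right)} = \frac{26 \cdot \frac{1}{35} - 48140}{23251 + \left(-20 + 282\right)} = \frac{\frac{26}{35} - 48140}{23251 + 262} = - \frac{1684874}{35 \cdot 23513} = \left(- \frac{1684874}{35}\right) \frac{1}{23513} = - \frac{1684874}{822955}$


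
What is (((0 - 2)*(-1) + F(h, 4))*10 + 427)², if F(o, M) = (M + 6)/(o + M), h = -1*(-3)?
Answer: 10426441/49 ≈ 2.1278e+5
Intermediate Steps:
h = 3
F(o, M) = (6 + M)/(M + o)
(((0 - 2)*(-1) + F(h, 4))*10 + 427)² = (((0 - 2)*(-1) + (6 + 4)/(4 + 3))*10 + 427)² = ((-2*(-1) + 10/7)*10 + 427)² = ((2 + (⅐)*10)*10 + 427)² = ((2 + 10/7)*10 + 427)² = ((24/7)*10 + 427)² = (240/7 + 427)² = (3229/7)² = 10426441/49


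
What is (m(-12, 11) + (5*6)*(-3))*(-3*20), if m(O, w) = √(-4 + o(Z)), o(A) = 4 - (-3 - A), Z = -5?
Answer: 5400 - 60*I*√2 ≈ 5400.0 - 84.853*I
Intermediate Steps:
o(A) = 7 + A (o(A) = 4 + (3 + A) = 7 + A)
m(O, w) = I*√2 (m(O, w) = √(-4 + (7 - 5)) = √(-4 + 2) = √(-2) = I*√2)
(m(-12, 11) + (5*6)*(-3))*(-3*20) = (I*√2 + (5*6)*(-3))*(-3*20) = (I*√2 + 30*(-3))*(-60) = (I*√2 - 90)*(-60) = (-90 + I*√2)*(-60) = 5400 - 60*I*√2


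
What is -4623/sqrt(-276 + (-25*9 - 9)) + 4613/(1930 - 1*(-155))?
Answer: 4613/2085 + 1541*I*sqrt(510)/170 ≈ 2.2125 + 204.71*I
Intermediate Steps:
-4623/sqrt(-276 + (-25*9 - 9)) + 4613/(1930 - 1*(-155)) = -4623/sqrt(-276 + (-225 - 9)) + 4613/(1930 + 155) = -4623/sqrt(-276 - 234) + 4613/2085 = -4623*(-I*sqrt(510)/510) + 4613*(1/2085) = -4623*(-I*sqrt(510)/510) + 4613/2085 = -(-1541)*I*sqrt(510)/170 + 4613/2085 = 1541*I*sqrt(510)/170 + 4613/2085 = 4613/2085 + 1541*I*sqrt(510)/170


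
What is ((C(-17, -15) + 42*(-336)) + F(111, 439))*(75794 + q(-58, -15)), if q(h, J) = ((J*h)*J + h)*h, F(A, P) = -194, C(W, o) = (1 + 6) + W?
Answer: -11969006328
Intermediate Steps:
C(W, o) = 7 + W
q(h, J) = h*(h + h*J²) (q(h, J) = (h*J² + h)*h = (h + h*J²)*h = h*(h + h*J²))
((C(-17, -15) + 42*(-336)) + F(111, 439))*(75794 + q(-58, -15)) = (((7 - 17) + 42*(-336)) - 194)*(75794 + (-58)²*(1 + (-15)²)) = ((-10 - 14112) - 194)*(75794 + 3364*(1 + 225)) = (-14122 - 194)*(75794 + 3364*226) = -14316*(75794 + 760264) = -14316*836058 = -11969006328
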